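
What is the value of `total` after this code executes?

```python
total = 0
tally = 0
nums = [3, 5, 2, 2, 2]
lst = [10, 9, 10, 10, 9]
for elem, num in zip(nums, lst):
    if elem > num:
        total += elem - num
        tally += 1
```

Let's trace through this code step by step.

Initialize: total = 0
Initialize: tally = 0
Initialize: nums = [3, 5, 2, 2, 2]
Initialize: lst = [10, 9, 10, 10, 9]
Entering loop: for elem, num in zip(nums, lst):

After execution: total = 0
0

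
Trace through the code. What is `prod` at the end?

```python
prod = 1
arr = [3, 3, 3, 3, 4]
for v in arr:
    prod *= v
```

Let's trace through this code step by step.

Initialize: prod = 1
Initialize: arr = [3, 3, 3, 3, 4]
Entering loop: for v in arr:

After execution: prod = 324
324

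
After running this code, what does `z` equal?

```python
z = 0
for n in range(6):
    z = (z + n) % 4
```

Let's trace through this code step by step.

Initialize: z = 0
Entering loop: for n in range(6):

After execution: z = 3
3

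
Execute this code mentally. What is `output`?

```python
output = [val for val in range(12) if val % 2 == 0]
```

Let's trace through this code step by step.

Initialize: output = [val for val in range(12) if val % 2 == 0]

After execution: output = [0, 2, 4, 6, 8, 10]
[0, 2, 4, 6, 8, 10]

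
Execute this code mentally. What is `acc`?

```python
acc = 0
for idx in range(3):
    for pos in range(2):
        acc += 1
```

Let's trace through this code step by step.

Initialize: acc = 0
Entering loop: for idx in range(3):

After execution: acc = 6
6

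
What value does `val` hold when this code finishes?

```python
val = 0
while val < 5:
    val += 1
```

Let's trace through this code step by step.

Initialize: val = 0
Entering loop: while val < 5:

After execution: val = 5
5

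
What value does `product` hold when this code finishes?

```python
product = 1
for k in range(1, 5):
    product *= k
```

Let's trace through this code step by step.

Initialize: product = 1
Entering loop: for k in range(1, 5):

After execution: product = 24
24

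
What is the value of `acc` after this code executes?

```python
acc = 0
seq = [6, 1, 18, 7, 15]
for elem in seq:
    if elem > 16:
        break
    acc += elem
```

Let's trace through this code step by step.

Initialize: acc = 0
Initialize: seq = [6, 1, 18, 7, 15]
Entering loop: for elem in seq:

After execution: acc = 7
7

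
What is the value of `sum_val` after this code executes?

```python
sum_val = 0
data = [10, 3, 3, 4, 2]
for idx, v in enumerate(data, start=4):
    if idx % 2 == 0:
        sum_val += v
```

Let's trace through this code step by step.

Initialize: sum_val = 0
Initialize: data = [10, 3, 3, 4, 2]
Entering loop: for idx, v in enumerate(data, start=4):

After execution: sum_val = 15
15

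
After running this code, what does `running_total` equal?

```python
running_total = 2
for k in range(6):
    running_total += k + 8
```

Let's trace through this code step by step.

Initialize: running_total = 2
Entering loop: for k in range(6):

After execution: running_total = 65
65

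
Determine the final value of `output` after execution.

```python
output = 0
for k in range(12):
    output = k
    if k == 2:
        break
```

Let's trace through this code step by step.

Initialize: output = 0
Entering loop: for k in range(12):

After execution: output = 2
2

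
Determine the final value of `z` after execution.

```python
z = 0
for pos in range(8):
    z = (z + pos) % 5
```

Let's trace through this code step by step.

Initialize: z = 0
Entering loop: for pos in range(8):

After execution: z = 3
3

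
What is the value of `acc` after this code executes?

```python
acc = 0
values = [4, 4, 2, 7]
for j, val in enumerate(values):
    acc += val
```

Let's trace through this code step by step.

Initialize: acc = 0
Initialize: values = [4, 4, 2, 7]
Entering loop: for j, val in enumerate(values):

After execution: acc = 17
17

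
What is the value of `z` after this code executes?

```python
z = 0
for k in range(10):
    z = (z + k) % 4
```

Let's trace through this code step by step.

Initialize: z = 0
Entering loop: for k in range(10):

After execution: z = 1
1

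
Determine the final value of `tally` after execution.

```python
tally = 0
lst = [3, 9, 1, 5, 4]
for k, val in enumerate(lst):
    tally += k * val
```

Let's trace through this code step by step.

Initialize: tally = 0
Initialize: lst = [3, 9, 1, 5, 4]
Entering loop: for k, val in enumerate(lst):

After execution: tally = 42
42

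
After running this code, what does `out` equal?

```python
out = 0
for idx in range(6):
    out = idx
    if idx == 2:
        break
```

Let's trace through this code step by step.

Initialize: out = 0
Entering loop: for idx in range(6):

After execution: out = 2
2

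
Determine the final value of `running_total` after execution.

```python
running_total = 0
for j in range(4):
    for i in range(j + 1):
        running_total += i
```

Let's trace through this code step by step.

Initialize: running_total = 0
Entering loop: for j in range(4):

After execution: running_total = 10
10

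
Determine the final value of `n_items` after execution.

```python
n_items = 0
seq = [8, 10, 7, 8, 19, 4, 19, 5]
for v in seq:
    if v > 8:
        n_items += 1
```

Let's trace through this code step by step.

Initialize: n_items = 0
Initialize: seq = [8, 10, 7, 8, 19, 4, 19, 5]
Entering loop: for v in seq:

After execution: n_items = 3
3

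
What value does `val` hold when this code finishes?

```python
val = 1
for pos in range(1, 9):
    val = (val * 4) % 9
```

Let's trace through this code step by step.

Initialize: val = 1
Entering loop: for pos in range(1, 9):

After execution: val = 7
7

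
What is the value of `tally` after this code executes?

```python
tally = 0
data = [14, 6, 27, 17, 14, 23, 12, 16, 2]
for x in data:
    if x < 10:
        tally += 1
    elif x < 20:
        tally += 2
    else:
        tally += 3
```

Let's trace through this code step by step.

Initialize: tally = 0
Initialize: data = [14, 6, 27, 17, 14, 23, 12, 16, 2]
Entering loop: for x in data:

After execution: tally = 18
18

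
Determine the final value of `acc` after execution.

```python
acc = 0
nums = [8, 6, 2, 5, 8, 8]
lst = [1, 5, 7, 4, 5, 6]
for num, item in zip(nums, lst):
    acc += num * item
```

Let's trace through this code step by step.

Initialize: acc = 0
Initialize: nums = [8, 6, 2, 5, 8, 8]
Initialize: lst = [1, 5, 7, 4, 5, 6]
Entering loop: for num, item in zip(nums, lst):

After execution: acc = 160
160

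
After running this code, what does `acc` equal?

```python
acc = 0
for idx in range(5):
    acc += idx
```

Let's trace through this code step by step.

Initialize: acc = 0
Entering loop: for idx in range(5):

After execution: acc = 10
10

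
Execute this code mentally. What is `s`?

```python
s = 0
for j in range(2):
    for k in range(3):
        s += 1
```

Let's trace through this code step by step.

Initialize: s = 0
Entering loop: for j in range(2):

After execution: s = 6
6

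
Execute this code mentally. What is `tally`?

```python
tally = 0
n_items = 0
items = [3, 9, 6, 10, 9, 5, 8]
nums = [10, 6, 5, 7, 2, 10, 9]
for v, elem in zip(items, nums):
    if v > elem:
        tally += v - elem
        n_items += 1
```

Let's trace through this code step by step.

Initialize: tally = 0
Initialize: n_items = 0
Initialize: items = [3, 9, 6, 10, 9, 5, 8]
Initialize: nums = [10, 6, 5, 7, 2, 10, 9]
Entering loop: for v, elem in zip(items, nums):

After execution: tally = 14
14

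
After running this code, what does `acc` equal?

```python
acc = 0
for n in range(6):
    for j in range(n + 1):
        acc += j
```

Let's trace through this code step by step.

Initialize: acc = 0
Entering loop: for n in range(6):

After execution: acc = 35
35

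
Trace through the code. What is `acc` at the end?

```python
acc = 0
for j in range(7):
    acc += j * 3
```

Let's trace through this code step by step.

Initialize: acc = 0
Entering loop: for j in range(7):

After execution: acc = 63
63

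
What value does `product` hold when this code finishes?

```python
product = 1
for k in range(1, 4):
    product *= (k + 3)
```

Let's trace through this code step by step.

Initialize: product = 1
Entering loop: for k in range(1, 4):

After execution: product = 120
120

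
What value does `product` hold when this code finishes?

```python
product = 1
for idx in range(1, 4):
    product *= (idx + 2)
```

Let's trace through this code step by step.

Initialize: product = 1
Entering loop: for idx in range(1, 4):

After execution: product = 60
60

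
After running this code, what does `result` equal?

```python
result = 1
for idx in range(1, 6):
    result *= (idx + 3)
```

Let's trace through this code step by step.

Initialize: result = 1
Entering loop: for idx in range(1, 6):

After execution: result = 6720
6720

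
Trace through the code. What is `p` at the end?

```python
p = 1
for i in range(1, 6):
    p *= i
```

Let's trace through this code step by step.

Initialize: p = 1
Entering loop: for i in range(1, 6):

After execution: p = 120
120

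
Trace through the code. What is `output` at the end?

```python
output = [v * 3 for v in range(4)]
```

Let's trace through this code step by step.

Initialize: output = [v * 3 for v in range(4)]

After execution: output = [0, 3, 6, 9]
[0, 3, 6, 9]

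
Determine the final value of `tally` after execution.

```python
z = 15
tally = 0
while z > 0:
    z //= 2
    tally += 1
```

Let's trace through this code step by step.

Initialize: z = 15
Initialize: tally = 0
Entering loop: while z > 0:

After execution: tally = 4
4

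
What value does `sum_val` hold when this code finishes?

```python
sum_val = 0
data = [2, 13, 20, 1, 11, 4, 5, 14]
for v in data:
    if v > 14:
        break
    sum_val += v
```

Let's trace through this code step by step.

Initialize: sum_val = 0
Initialize: data = [2, 13, 20, 1, 11, 4, 5, 14]
Entering loop: for v in data:

After execution: sum_val = 15
15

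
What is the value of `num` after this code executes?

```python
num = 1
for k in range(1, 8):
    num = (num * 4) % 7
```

Let's trace through this code step by step.

Initialize: num = 1
Entering loop: for k in range(1, 8):

After execution: num = 4
4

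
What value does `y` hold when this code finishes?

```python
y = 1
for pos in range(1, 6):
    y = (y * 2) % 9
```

Let's trace through this code step by step.

Initialize: y = 1
Entering loop: for pos in range(1, 6):

After execution: y = 5
5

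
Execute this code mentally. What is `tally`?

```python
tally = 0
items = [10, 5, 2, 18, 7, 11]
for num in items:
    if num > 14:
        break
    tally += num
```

Let's trace through this code step by step.

Initialize: tally = 0
Initialize: items = [10, 5, 2, 18, 7, 11]
Entering loop: for num in items:

After execution: tally = 17
17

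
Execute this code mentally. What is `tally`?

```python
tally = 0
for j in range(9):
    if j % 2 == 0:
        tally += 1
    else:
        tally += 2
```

Let's trace through this code step by step.

Initialize: tally = 0
Entering loop: for j in range(9):

After execution: tally = 13
13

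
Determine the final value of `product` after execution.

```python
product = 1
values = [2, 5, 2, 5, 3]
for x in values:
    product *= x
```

Let's trace through this code step by step.

Initialize: product = 1
Initialize: values = [2, 5, 2, 5, 3]
Entering loop: for x in values:

After execution: product = 300
300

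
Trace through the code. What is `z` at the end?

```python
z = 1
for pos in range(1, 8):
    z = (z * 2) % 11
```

Let's trace through this code step by step.

Initialize: z = 1
Entering loop: for pos in range(1, 8):

After execution: z = 7
7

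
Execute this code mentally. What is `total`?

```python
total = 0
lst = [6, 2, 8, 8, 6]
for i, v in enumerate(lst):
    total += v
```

Let's trace through this code step by step.

Initialize: total = 0
Initialize: lst = [6, 2, 8, 8, 6]
Entering loop: for i, v in enumerate(lst):

After execution: total = 30
30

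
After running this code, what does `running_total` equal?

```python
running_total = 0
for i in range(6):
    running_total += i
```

Let's trace through this code step by step.

Initialize: running_total = 0
Entering loop: for i in range(6):

After execution: running_total = 15
15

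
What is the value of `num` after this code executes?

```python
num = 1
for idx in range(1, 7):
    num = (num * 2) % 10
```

Let's trace through this code step by step.

Initialize: num = 1
Entering loop: for idx in range(1, 7):

After execution: num = 4
4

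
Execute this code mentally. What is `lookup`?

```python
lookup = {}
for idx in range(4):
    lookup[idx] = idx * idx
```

Let's trace through this code step by step.

Initialize: lookup = {}
Entering loop: for idx in range(4):

After execution: lookup = {0: 0, 1: 1, 2: 4, 3: 9}
{0: 0, 1: 1, 2: 4, 3: 9}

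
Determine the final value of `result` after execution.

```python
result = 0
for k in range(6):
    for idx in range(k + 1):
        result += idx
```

Let's trace through this code step by step.

Initialize: result = 0
Entering loop: for k in range(6):

After execution: result = 35
35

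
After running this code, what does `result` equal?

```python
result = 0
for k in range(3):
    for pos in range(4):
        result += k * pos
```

Let's trace through this code step by step.

Initialize: result = 0
Entering loop: for k in range(3):

After execution: result = 18
18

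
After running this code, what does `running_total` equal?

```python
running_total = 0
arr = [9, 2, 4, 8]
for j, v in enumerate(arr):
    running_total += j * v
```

Let's trace through this code step by step.

Initialize: running_total = 0
Initialize: arr = [9, 2, 4, 8]
Entering loop: for j, v in enumerate(arr):

After execution: running_total = 34
34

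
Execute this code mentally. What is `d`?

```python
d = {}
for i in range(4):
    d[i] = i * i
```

Let's trace through this code step by step.

Initialize: d = {}
Entering loop: for i in range(4):

After execution: d = {0: 0, 1: 1, 2: 4, 3: 9}
{0: 0, 1: 1, 2: 4, 3: 9}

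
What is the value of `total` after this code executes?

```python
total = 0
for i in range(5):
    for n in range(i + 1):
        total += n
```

Let's trace through this code step by step.

Initialize: total = 0
Entering loop: for i in range(5):

After execution: total = 20
20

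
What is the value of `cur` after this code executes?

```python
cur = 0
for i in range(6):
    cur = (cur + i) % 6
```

Let's trace through this code step by step.

Initialize: cur = 0
Entering loop: for i in range(6):

After execution: cur = 3
3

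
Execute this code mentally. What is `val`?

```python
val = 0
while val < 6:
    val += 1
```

Let's trace through this code step by step.

Initialize: val = 0
Entering loop: while val < 6:

After execution: val = 6
6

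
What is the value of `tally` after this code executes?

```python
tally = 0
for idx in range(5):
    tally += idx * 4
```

Let's trace through this code step by step.

Initialize: tally = 0
Entering loop: for idx in range(5):

After execution: tally = 40
40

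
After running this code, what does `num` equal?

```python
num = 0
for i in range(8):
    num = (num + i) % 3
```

Let's trace through this code step by step.

Initialize: num = 0
Entering loop: for i in range(8):

After execution: num = 1
1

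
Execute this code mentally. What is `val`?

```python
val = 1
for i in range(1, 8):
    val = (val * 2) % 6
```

Let's trace through this code step by step.

Initialize: val = 1
Entering loop: for i in range(1, 8):

After execution: val = 2
2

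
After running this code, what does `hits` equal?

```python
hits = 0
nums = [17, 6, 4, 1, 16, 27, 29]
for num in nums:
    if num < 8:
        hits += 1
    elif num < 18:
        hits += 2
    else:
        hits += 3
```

Let's trace through this code step by step.

Initialize: hits = 0
Initialize: nums = [17, 6, 4, 1, 16, 27, 29]
Entering loop: for num in nums:

After execution: hits = 13
13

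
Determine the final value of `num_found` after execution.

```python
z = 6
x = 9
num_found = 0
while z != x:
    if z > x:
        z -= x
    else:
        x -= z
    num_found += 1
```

Let's trace through this code step by step.

Initialize: z = 6
Initialize: x = 9
Initialize: num_found = 0
Entering loop: while z != x:

After execution: num_found = 2
2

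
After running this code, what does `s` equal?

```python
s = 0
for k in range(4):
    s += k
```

Let's trace through this code step by step.

Initialize: s = 0
Entering loop: for k in range(4):

After execution: s = 6
6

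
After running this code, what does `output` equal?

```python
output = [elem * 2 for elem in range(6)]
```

Let's trace through this code step by step.

Initialize: output = [elem * 2 for elem in range(6)]

After execution: output = [0, 2, 4, 6, 8, 10]
[0, 2, 4, 6, 8, 10]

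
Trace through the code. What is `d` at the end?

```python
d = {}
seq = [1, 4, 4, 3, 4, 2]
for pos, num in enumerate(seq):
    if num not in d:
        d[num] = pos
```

Let's trace through this code step by step.

Initialize: d = {}
Initialize: seq = [1, 4, 4, 3, 4, 2]
Entering loop: for pos, num in enumerate(seq):

After execution: d = {1: 0, 4: 1, 3: 3, 2: 5}
{1: 0, 4: 1, 3: 3, 2: 5}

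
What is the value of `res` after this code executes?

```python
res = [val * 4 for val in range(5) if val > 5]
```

Let's trace through this code step by step.

Initialize: res = [val * 4 for val in range(5) if val > 5]

After execution: res = []
[]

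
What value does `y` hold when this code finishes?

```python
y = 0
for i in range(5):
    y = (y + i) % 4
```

Let's trace through this code step by step.

Initialize: y = 0
Entering loop: for i in range(5):

After execution: y = 2
2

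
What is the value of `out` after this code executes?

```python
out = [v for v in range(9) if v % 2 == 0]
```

Let's trace through this code step by step.

Initialize: out = [v for v in range(9) if v % 2 == 0]

After execution: out = [0, 2, 4, 6, 8]
[0, 2, 4, 6, 8]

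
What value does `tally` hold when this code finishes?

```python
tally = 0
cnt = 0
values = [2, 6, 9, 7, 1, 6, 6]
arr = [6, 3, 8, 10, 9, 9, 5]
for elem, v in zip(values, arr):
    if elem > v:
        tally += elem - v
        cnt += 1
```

Let's trace through this code step by step.

Initialize: tally = 0
Initialize: cnt = 0
Initialize: values = [2, 6, 9, 7, 1, 6, 6]
Initialize: arr = [6, 3, 8, 10, 9, 9, 5]
Entering loop: for elem, v in zip(values, arr):

After execution: tally = 5
5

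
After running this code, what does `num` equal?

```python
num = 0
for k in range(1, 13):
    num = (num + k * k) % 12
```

Let's trace through this code step by step.

Initialize: num = 0
Entering loop: for k in range(1, 13):

After execution: num = 2
2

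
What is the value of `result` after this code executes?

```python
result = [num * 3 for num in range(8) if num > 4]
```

Let's trace through this code step by step.

Initialize: result = [num * 3 for num in range(8) if num > 4]

After execution: result = [15, 18, 21]
[15, 18, 21]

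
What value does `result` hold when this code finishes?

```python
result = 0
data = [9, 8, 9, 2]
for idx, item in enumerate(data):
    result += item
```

Let's trace through this code step by step.

Initialize: result = 0
Initialize: data = [9, 8, 9, 2]
Entering loop: for idx, item in enumerate(data):

After execution: result = 28
28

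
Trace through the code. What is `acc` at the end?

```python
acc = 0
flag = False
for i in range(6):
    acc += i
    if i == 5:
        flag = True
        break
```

Let's trace through this code step by step.

Initialize: acc = 0
Initialize: flag = False
Entering loop: for i in range(6):

After execution: acc = 15
15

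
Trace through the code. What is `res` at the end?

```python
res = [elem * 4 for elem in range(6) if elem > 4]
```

Let's trace through this code step by step.

Initialize: res = [elem * 4 for elem in range(6) if elem > 4]

After execution: res = [20]
[20]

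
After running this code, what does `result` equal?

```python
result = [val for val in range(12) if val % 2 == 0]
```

Let's trace through this code step by step.

Initialize: result = [val for val in range(12) if val % 2 == 0]

After execution: result = [0, 2, 4, 6, 8, 10]
[0, 2, 4, 6, 8, 10]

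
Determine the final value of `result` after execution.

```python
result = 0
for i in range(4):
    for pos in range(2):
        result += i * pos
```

Let's trace through this code step by step.

Initialize: result = 0
Entering loop: for i in range(4):

After execution: result = 6
6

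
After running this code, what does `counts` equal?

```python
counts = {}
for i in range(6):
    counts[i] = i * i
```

Let's trace through this code step by step.

Initialize: counts = {}
Entering loop: for i in range(6):

After execution: counts = {0: 0, 1: 1, 2: 4, 3: 9, 4: 16, 5: 25}
{0: 0, 1: 1, 2: 4, 3: 9, 4: 16, 5: 25}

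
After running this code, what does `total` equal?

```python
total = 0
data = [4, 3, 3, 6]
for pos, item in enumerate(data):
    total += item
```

Let's trace through this code step by step.

Initialize: total = 0
Initialize: data = [4, 3, 3, 6]
Entering loop: for pos, item in enumerate(data):

After execution: total = 16
16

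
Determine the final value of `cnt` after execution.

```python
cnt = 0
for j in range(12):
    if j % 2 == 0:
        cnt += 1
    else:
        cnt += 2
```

Let's trace through this code step by step.

Initialize: cnt = 0
Entering loop: for j in range(12):

After execution: cnt = 18
18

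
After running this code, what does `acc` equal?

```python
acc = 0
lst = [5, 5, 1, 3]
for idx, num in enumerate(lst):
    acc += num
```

Let's trace through this code step by step.

Initialize: acc = 0
Initialize: lst = [5, 5, 1, 3]
Entering loop: for idx, num in enumerate(lst):

After execution: acc = 14
14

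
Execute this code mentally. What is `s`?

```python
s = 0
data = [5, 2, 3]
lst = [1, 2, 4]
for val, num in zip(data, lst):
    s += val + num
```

Let's trace through this code step by step.

Initialize: s = 0
Initialize: data = [5, 2, 3]
Initialize: lst = [1, 2, 4]
Entering loop: for val, num in zip(data, lst):

After execution: s = 17
17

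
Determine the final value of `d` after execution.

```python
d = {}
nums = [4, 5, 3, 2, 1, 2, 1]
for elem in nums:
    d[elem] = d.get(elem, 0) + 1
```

Let's trace through this code step by step.

Initialize: d = {}
Initialize: nums = [4, 5, 3, 2, 1, 2, 1]
Entering loop: for elem in nums:

After execution: d = {4: 1, 5: 1, 3: 1, 2: 2, 1: 2}
{4: 1, 5: 1, 3: 1, 2: 2, 1: 2}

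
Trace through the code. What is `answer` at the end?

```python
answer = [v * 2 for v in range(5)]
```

Let's trace through this code step by step.

Initialize: answer = [v * 2 for v in range(5)]

After execution: answer = [0, 2, 4, 6, 8]
[0, 2, 4, 6, 8]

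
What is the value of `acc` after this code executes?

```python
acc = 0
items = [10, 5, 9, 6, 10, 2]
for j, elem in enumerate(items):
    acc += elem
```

Let's trace through this code step by step.

Initialize: acc = 0
Initialize: items = [10, 5, 9, 6, 10, 2]
Entering loop: for j, elem in enumerate(items):

After execution: acc = 42
42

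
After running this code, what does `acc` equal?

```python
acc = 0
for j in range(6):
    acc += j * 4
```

Let's trace through this code step by step.

Initialize: acc = 0
Entering loop: for j in range(6):

After execution: acc = 60
60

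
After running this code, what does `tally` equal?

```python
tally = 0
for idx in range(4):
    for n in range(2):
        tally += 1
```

Let's trace through this code step by step.

Initialize: tally = 0
Entering loop: for idx in range(4):

After execution: tally = 8
8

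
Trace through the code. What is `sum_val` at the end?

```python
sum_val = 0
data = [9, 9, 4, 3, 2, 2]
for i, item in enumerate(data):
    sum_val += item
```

Let's trace through this code step by step.

Initialize: sum_val = 0
Initialize: data = [9, 9, 4, 3, 2, 2]
Entering loop: for i, item in enumerate(data):

After execution: sum_val = 29
29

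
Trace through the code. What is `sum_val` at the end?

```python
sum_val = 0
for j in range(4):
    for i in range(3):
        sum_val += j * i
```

Let's trace through this code step by step.

Initialize: sum_val = 0
Entering loop: for j in range(4):

After execution: sum_val = 18
18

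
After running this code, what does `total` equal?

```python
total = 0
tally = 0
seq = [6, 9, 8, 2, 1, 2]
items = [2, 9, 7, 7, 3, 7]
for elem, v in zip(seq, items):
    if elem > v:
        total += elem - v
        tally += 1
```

Let's trace through this code step by step.

Initialize: total = 0
Initialize: tally = 0
Initialize: seq = [6, 9, 8, 2, 1, 2]
Initialize: items = [2, 9, 7, 7, 3, 7]
Entering loop: for elem, v in zip(seq, items):

After execution: total = 5
5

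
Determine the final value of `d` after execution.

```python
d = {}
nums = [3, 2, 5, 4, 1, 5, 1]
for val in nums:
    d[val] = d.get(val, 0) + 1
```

Let's trace through this code step by step.

Initialize: d = {}
Initialize: nums = [3, 2, 5, 4, 1, 5, 1]
Entering loop: for val in nums:

After execution: d = {3: 1, 2: 1, 5: 2, 4: 1, 1: 2}
{3: 1, 2: 1, 5: 2, 4: 1, 1: 2}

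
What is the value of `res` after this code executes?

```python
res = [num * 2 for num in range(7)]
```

Let's trace through this code step by step.

Initialize: res = [num * 2 for num in range(7)]

After execution: res = [0, 2, 4, 6, 8, 10, 12]
[0, 2, 4, 6, 8, 10, 12]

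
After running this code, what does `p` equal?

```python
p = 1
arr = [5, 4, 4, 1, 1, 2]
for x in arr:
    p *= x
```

Let's trace through this code step by step.

Initialize: p = 1
Initialize: arr = [5, 4, 4, 1, 1, 2]
Entering loop: for x in arr:

After execution: p = 160
160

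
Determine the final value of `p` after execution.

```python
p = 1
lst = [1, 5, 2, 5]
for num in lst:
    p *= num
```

Let's trace through this code step by step.

Initialize: p = 1
Initialize: lst = [1, 5, 2, 5]
Entering loop: for num in lst:

After execution: p = 50
50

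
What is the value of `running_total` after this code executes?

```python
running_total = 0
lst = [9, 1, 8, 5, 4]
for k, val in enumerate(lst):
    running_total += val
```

Let's trace through this code step by step.

Initialize: running_total = 0
Initialize: lst = [9, 1, 8, 5, 4]
Entering loop: for k, val in enumerate(lst):

After execution: running_total = 27
27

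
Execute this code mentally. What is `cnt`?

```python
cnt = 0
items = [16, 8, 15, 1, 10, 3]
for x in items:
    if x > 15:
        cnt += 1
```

Let's trace through this code step by step.

Initialize: cnt = 0
Initialize: items = [16, 8, 15, 1, 10, 3]
Entering loop: for x in items:

After execution: cnt = 1
1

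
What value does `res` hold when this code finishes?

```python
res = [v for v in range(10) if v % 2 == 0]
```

Let's trace through this code step by step.

Initialize: res = [v for v in range(10) if v % 2 == 0]

After execution: res = [0, 2, 4, 6, 8]
[0, 2, 4, 6, 8]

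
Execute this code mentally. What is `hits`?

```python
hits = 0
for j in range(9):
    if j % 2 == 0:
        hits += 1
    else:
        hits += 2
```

Let's trace through this code step by step.

Initialize: hits = 0
Entering loop: for j in range(9):

After execution: hits = 13
13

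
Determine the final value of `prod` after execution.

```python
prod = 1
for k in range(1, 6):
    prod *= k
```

Let's trace through this code step by step.

Initialize: prod = 1
Entering loop: for k in range(1, 6):

After execution: prod = 120
120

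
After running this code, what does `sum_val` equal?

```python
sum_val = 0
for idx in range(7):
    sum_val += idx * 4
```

Let's trace through this code step by step.

Initialize: sum_val = 0
Entering loop: for idx in range(7):

After execution: sum_val = 84
84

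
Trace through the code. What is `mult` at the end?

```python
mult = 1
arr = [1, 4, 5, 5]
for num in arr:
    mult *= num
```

Let's trace through this code step by step.

Initialize: mult = 1
Initialize: arr = [1, 4, 5, 5]
Entering loop: for num in arr:

After execution: mult = 100
100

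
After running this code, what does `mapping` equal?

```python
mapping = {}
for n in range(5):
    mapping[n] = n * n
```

Let's trace through this code step by step.

Initialize: mapping = {}
Entering loop: for n in range(5):

After execution: mapping = {0: 0, 1: 1, 2: 4, 3: 9, 4: 16}
{0: 0, 1: 1, 2: 4, 3: 9, 4: 16}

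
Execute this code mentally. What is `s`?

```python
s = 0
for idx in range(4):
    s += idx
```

Let's trace through this code step by step.

Initialize: s = 0
Entering loop: for idx in range(4):

After execution: s = 6
6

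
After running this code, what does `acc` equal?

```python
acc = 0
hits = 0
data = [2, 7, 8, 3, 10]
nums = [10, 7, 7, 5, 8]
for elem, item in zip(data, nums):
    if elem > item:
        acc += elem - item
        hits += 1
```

Let's trace through this code step by step.

Initialize: acc = 0
Initialize: hits = 0
Initialize: data = [2, 7, 8, 3, 10]
Initialize: nums = [10, 7, 7, 5, 8]
Entering loop: for elem, item in zip(data, nums):

After execution: acc = 3
3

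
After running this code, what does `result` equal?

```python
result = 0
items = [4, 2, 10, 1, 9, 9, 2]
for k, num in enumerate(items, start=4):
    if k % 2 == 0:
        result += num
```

Let's trace through this code step by step.

Initialize: result = 0
Initialize: items = [4, 2, 10, 1, 9, 9, 2]
Entering loop: for k, num in enumerate(items, start=4):

After execution: result = 25
25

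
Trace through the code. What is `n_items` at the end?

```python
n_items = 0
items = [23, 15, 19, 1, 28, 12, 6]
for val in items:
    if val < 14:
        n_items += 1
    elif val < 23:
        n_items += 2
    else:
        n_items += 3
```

Let's trace through this code step by step.

Initialize: n_items = 0
Initialize: items = [23, 15, 19, 1, 28, 12, 6]
Entering loop: for val in items:

After execution: n_items = 13
13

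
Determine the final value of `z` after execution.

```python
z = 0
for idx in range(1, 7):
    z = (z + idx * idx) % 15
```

Let's trace through this code step by step.

Initialize: z = 0
Entering loop: for idx in range(1, 7):

After execution: z = 1
1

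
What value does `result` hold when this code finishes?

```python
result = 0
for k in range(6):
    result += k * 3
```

Let's trace through this code step by step.

Initialize: result = 0
Entering loop: for k in range(6):

After execution: result = 45
45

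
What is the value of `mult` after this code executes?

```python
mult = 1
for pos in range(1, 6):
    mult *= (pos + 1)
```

Let's trace through this code step by step.

Initialize: mult = 1
Entering loop: for pos in range(1, 6):

After execution: mult = 720
720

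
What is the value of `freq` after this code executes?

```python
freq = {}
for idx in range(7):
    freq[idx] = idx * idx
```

Let's trace through this code step by step.

Initialize: freq = {}
Entering loop: for idx in range(7):

After execution: freq = {0: 0, 1: 1, 2: 4, 3: 9, 4: 16, 5: 25, 6: 36}
{0: 0, 1: 1, 2: 4, 3: 9, 4: 16, 5: 25, 6: 36}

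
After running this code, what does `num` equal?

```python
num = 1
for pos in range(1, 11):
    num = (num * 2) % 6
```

Let's trace through this code step by step.

Initialize: num = 1
Entering loop: for pos in range(1, 11):

After execution: num = 4
4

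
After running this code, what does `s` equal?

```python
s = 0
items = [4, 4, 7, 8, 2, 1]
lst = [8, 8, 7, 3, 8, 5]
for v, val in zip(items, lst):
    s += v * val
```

Let's trace through this code step by step.

Initialize: s = 0
Initialize: items = [4, 4, 7, 8, 2, 1]
Initialize: lst = [8, 8, 7, 3, 8, 5]
Entering loop: for v, val in zip(items, lst):

After execution: s = 158
158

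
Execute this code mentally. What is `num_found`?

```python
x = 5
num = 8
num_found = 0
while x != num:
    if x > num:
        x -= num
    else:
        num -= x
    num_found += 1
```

Let's trace through this code step by step.

Initialize: x = 5
Initialize: num = 8
Initialize: num_found = 0
Entering loop: while x != num:

After execution: num_found = 4
4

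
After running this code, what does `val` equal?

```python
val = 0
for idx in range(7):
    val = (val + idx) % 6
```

Let's trace through this code step by step.

Initialize: val = 0
Entering loop: for idx in range(7):

After execution: val = 3
3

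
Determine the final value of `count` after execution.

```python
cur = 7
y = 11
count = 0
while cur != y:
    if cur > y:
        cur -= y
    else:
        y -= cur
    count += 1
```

Let's trace through this code step by step.

Initialize: cur = 7
Initialize: y = 11
Initialize: count = 0
Entering loop: while cur != y:

After execution: count = 5
5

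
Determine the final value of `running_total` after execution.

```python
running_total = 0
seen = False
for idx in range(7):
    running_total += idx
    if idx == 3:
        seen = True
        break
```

Let's trace through this code step by step.

Initialize: running_total = 0
Initialize: seen = False
Entering loop: for idx in range(7):

After execution: running_total = 6
6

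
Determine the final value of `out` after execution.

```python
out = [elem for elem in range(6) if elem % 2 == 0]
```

Let's trace through this code step by step.

Initialize: out = [elem for elem in range(6) if elem % 2 == 0]

After execution: out = [0, 2, 4]
[0, 2, 4]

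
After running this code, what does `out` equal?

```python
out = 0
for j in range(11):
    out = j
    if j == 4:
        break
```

Let's trace through this code step by step.

Initialize: out = 0
Entering loop: for j in range(11):

After execution: out = 4
4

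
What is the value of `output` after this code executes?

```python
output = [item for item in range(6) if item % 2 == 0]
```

Let's trace through this code step by step.

Initialize: output = [item for item in range(6) if item % 2 == 0]

After execution: output = [0, 2, 4]
[0, 2, 4]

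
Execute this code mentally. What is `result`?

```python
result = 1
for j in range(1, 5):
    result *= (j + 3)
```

Let's trace through this code step by step.

Initialize: result = 1
Entering loop: for j in range(1, 5):

After execution: result = 840
840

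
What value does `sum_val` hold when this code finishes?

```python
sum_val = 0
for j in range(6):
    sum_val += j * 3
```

Let's trace through this code step by step.

Initialize: sum_val = 0
Entering loop: for j in range(6):

After execution: sum_val = 45
45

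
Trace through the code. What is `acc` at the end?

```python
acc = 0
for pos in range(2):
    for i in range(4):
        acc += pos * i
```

Let's trace through this code step by step.

Initialize: acc = 0
Entering loop: for pos in range(2):

After execution: acc = 6
6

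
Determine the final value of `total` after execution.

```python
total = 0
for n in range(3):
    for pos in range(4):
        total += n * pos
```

Let's trace through this code step by step.

Initialize: total = 0
Entering loop: for n in range(3):

After execution: total = 18
18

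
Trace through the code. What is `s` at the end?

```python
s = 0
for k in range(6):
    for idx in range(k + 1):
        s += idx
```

Let's trace through this code step by step.

Initialize: s = 0
Entering loop: for k in range(6):

After execution: s = 35
35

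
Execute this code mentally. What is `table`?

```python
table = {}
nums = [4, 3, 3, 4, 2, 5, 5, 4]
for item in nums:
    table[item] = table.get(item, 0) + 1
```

Let's trace through this code step by step.

Initialize: table = {}
Initialize: nums = [4, 3, 3, 4, 2, 5, 5, 4]
Entering loop: for item in nums:

After execution: table = {4: 3, 3: 2, 2: 1, 5: 2}
{4: 3, 3: 2, 2: 1, 5: 2}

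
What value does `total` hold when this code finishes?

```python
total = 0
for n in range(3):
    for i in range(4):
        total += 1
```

Let's trace through this code step by step.

Initialize: total = 0
Entering loop: for n in range(3):

After execution: total = 12
12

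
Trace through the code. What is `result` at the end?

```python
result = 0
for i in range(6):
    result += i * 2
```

Let's trace through this code step by step.

Initialize: result = 0
Entering loop: for i in range(6):

After execution: result = 30
30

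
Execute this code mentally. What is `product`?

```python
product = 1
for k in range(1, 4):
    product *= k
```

Let's trace through this code step by step.

Initialize: product = 1
Entering loop: for k in range(1, 4):

After execution: product = 6
6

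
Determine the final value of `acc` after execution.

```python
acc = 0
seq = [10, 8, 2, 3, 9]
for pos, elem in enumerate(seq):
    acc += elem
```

Let's trace through this code step by step.

Initialize: acc = 0
Initialize: seq = [10, 8, 2, 3, 9]
Entering loop: for pos, elem in enumerate(seq):

After execution: acc = 32
32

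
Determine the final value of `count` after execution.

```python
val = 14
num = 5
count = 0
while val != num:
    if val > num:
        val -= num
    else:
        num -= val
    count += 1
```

Let's trace through this code step by step.

Initialize: val = 14
Initialize: num = 5
Initialize: count = 0
Entering loop: while val != num:

After execution: count = 6
6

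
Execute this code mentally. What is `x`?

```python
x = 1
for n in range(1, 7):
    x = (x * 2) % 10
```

Let's trace through this code step by step.

Initialize: x = 1
Entering loop: for n in range(1, 7):

After execution: x = 4
4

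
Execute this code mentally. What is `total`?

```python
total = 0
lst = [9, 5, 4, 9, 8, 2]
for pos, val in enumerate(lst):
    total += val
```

Let's trace through this code step by step.

Initialize: total = 0
Initialize: lst = [9, 5, 4, 9, 8, 2]
Entering loop: for pos, val in enumerate(lst):

After execution: total = 37
37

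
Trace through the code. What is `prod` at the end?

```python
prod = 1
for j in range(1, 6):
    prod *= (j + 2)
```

Let's trace through this code step by step.

Initialize: prod = 1
Entering loop: for j in range(1, 6):

After execution: prod = 2520
2520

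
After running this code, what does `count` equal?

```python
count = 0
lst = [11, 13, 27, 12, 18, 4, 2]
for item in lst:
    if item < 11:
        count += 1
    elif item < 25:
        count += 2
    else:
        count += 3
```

Let's trace through this code step by step.

Initialize: count = 0
Initialize: lst = [11, 13, 27, 12, 18, 4, 2]
Entering loop: for item in lst:

After execution: count = 13
13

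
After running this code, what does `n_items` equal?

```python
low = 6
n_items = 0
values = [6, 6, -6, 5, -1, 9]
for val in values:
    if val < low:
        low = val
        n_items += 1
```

Let's trace through this code step by step.

Initialize: low = 6
Initialize: n_items = 0
Initialize: values = [6, 6, -6, 5, -1, 9]
Entering loop: for val in values:

After execution: n_items = 1
1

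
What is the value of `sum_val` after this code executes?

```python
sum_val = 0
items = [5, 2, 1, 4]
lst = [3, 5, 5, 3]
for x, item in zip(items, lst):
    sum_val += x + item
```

Let's trace through this code step by step.

Initialize: sum_val = 0
Initialize: items = [5, 2, 1, 4]
Initialize: lst = [3, 5, 5, 3]
Entering loop: for x, item in zip(items, lst):

After execution: sum_val = 28
28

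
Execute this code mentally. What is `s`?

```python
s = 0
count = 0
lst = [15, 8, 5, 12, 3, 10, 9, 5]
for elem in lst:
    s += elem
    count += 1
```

Let's trace through this code step by step.

Initialize: s = 0
Initialize: count = 0
Initialize: lst = [15, 8, 5, 12, 3, 10, 9, 5]
Entering loop: for elem in lst:

After execution: s = 67
67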